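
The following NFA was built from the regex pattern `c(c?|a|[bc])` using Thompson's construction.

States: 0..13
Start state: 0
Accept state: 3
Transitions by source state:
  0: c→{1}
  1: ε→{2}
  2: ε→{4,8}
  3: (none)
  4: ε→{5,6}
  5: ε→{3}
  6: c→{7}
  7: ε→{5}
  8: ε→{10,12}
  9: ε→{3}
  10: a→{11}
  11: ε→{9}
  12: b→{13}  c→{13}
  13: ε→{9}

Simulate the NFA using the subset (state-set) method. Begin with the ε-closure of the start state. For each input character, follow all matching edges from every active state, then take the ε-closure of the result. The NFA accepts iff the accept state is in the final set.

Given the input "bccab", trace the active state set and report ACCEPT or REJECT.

start: ε-closure({0}) = {0}
'b' @ 1: {}  — state set empty
rest 'ccab' ignored (set empty)
final: {}; accept 3 not in set

Answer: REJECT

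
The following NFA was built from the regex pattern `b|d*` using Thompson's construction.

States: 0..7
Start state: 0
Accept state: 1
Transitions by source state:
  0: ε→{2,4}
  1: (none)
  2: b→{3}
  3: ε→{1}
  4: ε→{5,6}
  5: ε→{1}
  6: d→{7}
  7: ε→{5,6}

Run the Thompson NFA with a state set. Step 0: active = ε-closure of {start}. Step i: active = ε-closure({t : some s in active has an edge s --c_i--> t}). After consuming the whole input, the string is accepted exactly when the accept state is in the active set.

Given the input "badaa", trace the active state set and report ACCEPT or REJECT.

initial (ε-close {0}): {0,1,2,4,5,6}
'b' @ 1: {1,3}  (accept∈set)
'a' @ 2: {}  — dead — no transitions
rest 'daa' ignored (set empty)
final: {}; accept 1 not in set

Answer: REJECT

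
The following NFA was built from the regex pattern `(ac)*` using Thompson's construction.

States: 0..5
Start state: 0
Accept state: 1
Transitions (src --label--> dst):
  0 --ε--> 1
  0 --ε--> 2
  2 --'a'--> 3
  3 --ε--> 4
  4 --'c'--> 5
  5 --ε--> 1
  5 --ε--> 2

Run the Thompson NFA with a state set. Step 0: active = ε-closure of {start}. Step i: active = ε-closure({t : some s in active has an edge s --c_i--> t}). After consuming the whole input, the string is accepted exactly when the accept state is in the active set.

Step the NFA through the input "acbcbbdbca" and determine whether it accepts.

Answer: REJECT

Trace:
start: ε-closure({0}) = {0,1,2}
'a' @ 1: {3,4}
'c' @ 2: {1,2,5}  (accept∈set)
'b' @ 3: {}  — state set empty
rest 'cbbdbca' ignored (set empty)
final: {}; accept 1 not in set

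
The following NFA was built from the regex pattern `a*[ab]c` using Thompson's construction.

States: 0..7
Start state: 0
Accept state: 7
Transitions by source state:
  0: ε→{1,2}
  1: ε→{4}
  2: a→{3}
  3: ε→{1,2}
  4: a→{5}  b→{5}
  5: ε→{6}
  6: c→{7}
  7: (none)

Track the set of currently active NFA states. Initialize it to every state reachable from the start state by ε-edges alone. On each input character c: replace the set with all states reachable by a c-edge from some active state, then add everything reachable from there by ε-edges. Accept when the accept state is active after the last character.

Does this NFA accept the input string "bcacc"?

Answer: REJECT

Trace:
S₀ = ε-closure({0}) = {0,1,2,4}
'b' @ 1: {5,6}
'c' @ 2: {7}  ✓accept
'a' @ 3: {}  — dead — no transitions
rest 'cc' ignored (set empty)
after full input: {}  (accept=7 not in)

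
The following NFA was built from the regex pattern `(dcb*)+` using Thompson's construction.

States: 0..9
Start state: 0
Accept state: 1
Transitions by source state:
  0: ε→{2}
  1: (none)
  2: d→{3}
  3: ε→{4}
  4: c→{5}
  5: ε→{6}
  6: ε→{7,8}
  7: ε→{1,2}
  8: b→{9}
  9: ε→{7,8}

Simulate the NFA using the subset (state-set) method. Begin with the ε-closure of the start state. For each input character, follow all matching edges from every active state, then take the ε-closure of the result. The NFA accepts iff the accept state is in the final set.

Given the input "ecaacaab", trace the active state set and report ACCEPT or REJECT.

start: ε-closure({0}) = {0,2}
'e' @ 1: {}  — state set empty
rest 'caacaab' ignored (set empty)
after full input: {}  (accept=1 not in)

Answer: REJECT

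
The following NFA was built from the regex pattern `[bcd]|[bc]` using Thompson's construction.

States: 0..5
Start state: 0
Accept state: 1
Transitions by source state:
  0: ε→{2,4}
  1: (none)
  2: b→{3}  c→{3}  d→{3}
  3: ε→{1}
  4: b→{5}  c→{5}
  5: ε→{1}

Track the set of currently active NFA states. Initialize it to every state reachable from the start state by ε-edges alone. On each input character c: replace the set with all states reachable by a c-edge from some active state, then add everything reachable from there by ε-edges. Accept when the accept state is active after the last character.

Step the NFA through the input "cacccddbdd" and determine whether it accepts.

initial (ε-close {0}): {0,2,4}
'c' @ 1: {1,3,5}  (accept∈set)
'a' @ 2: {}  — dead — no transitions
rest 'cccddbdd' ignored (set empty)
after full input: {}  (accept=1 not in)

Answer: REJECT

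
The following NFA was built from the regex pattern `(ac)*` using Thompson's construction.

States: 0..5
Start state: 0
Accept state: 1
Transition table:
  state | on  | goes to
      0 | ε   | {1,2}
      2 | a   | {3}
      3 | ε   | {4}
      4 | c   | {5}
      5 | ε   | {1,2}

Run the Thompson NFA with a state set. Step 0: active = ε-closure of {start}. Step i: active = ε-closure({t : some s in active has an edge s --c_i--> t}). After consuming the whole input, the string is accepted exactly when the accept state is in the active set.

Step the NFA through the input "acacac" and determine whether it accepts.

Answer: ACCEPT

Trace:
initial (ε-close {0}): {0,1,2}
'a' @ 1: {3,4}
'c' @ 2: {1,2,5}  [accepting]
'a' @ 3: {3,4}
'c' @ 4: {1,2,5}  [accepting]
'a' @ 5: {3,4}
'c' @ 6: {1,2,5}  [accepting]
final: {1,2,5}; accept 1 in set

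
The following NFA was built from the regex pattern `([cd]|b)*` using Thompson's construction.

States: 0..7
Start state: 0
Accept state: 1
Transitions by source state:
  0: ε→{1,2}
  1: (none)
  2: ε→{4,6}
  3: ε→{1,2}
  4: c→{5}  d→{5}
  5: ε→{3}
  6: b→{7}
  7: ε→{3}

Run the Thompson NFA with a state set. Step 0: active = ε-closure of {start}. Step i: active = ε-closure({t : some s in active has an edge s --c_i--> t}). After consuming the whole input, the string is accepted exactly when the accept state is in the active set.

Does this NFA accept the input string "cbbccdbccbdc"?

Answer: ACCEPT

Derivation:
initial (ε-close {0}): {0,1,2,4,6}
'c' @ 1: {1,2,3,4,5,6}  (accept∈set)
'b' @ 2: {1,2,3,4,6,7}  (accept∈set)
'b' @ 3: {1,2,3,4,6,7}  (accept∈set)
'c' @ 4: {1,2,3,4,5,6}  (accept∈set)
'c' @ 5: {1,2,3,4,5,6}  (accept∈set)
'd' @ 6: {1,2,3,4,5,6}  (accept∈set)
'b' @ 7: {1,2,3,4,6,7}  (accept∈set)
'c' @ 8: {1,2,3,4,5,6}  (accept∈set)
'c' @ 9: {1,2,3,4,5,6}  (accept∈set)
'b' @ 10: {1,2,3,4,6,7}  (accept∈set)
'd' @ 11: {1,2,3,4,5,6}  (accept∈set)
'c' @ 12: {1,2,3,4,5,6}  (accept∈set)
after full input: {1,2,3,4,5,6}  (accept=1 in)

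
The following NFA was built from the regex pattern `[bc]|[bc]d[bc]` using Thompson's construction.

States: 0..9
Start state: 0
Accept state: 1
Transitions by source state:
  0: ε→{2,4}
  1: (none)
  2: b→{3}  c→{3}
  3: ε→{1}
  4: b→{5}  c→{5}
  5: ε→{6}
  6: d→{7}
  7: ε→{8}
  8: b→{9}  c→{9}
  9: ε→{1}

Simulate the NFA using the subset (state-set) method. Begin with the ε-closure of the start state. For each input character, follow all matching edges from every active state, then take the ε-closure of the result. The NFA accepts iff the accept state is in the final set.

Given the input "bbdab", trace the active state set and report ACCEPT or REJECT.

Answer: REJECT

Derivation:
S₀ = ε-closure({0}) = {0,2,4}
'b' @ 1: {1,3,5,6}  (accept∈set)
'b' @ 2: {}  — no active states
rest 'dab' ignored (set empty)
after full input: {}  (accept=1 not in)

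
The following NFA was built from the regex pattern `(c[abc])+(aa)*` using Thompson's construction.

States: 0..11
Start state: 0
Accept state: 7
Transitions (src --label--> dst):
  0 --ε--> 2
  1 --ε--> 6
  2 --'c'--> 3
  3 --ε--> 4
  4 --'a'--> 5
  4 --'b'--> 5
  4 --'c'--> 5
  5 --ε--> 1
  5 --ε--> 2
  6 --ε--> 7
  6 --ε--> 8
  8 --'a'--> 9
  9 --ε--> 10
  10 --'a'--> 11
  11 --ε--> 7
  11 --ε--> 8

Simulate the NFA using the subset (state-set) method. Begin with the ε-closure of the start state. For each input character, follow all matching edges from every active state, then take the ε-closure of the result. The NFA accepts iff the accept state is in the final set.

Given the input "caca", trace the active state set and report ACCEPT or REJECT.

Answer: ACCEPT

Derivation:
start: ε-closure({0}) = {0,2}
'c' @ 1: {3,4}
'a' @ 2: {1,2,5,6,7,8}  ✓accept
'c' @ 3: {3,4}
'a' @ 4: {1,2,5,6,7,8}  ✓accept
after full input: {1,2,5,6,7,8}  (accept=7 in)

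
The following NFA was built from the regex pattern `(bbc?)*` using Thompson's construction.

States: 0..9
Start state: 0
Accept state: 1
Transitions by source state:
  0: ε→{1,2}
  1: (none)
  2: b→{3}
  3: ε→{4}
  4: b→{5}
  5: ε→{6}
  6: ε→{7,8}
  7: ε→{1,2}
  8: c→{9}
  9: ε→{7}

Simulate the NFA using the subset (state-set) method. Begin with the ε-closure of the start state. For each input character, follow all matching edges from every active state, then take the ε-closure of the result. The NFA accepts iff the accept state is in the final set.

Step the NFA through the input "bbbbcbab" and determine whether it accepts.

Answer: REJECT

Derivation:
start: ε-closure({0}) = {0,1,2}
'b' @ 1: {3,4}
'b' @ 2: {1,2,5,6,7,8}  ✓accept
'b' @ 3: {3,4}
'b' @ 4: {1,2,5,6,7,8}  ✓accept
'c' @ 5: {1,2,7,9}  ✓accept
'b' @ 6: {3,4}
'a' @ 7: {}  — no active states
rest 'b' ignored (set empty)
final: {}; accept 1 not in set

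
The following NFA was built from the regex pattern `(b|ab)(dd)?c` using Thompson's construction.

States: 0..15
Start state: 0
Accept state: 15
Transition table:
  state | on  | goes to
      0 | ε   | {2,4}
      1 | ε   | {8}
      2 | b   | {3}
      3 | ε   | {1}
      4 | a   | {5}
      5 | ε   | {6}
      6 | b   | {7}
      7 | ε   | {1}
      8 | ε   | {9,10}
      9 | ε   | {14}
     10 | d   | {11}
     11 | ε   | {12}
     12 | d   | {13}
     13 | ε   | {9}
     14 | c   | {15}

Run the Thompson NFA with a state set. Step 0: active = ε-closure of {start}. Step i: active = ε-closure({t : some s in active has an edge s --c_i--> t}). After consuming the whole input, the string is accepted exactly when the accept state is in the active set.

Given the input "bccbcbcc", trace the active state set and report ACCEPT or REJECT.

start: ε-closure({0}) = {0,2,4}
'b' @ 1: {1,3,8,9,10,14}
'c' @ 2: {15}  ✓accept
'c' @ 3: {}  — dead — no transitions
rest 'bcbcc' ignored (set empty)
end set {} — state 15 not in

Answer: REJECT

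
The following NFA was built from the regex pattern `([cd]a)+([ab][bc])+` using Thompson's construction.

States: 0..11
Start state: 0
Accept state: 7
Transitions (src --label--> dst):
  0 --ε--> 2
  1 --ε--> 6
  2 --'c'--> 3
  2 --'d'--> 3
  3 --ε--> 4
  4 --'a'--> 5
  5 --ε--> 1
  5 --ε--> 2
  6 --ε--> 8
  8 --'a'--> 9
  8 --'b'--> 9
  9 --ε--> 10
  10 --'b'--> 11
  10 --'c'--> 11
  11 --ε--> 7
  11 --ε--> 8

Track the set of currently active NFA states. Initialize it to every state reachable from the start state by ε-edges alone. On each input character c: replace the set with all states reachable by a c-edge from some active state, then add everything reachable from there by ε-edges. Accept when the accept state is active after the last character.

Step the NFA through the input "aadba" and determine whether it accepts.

start: ε-closure({0}) = {0,2}
'a' @ 1: {}  — no active states
rest 'adba' ignored (set empty)
end set {} — state 7 not in

Answer: REJECT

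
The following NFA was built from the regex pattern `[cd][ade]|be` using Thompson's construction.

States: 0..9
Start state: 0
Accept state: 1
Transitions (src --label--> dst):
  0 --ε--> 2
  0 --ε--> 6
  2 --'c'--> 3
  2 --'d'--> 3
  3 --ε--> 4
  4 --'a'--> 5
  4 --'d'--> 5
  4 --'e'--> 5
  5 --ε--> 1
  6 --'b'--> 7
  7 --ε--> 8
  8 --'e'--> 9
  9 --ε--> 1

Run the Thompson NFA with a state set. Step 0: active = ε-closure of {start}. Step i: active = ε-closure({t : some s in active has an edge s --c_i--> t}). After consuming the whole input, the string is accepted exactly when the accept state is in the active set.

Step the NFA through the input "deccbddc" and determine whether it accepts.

Answer: REJECT

Derivation:
start: ε-closure({0}) = {0,2,6}
'd' @ 1: {3,4}
'e' @ 2: {1,5}  [accepting]
'c' @ 3: {}  — dead — no transitions
rest 'cbddc' ignored (set empty)
after full input: {}  (accept=1 not in)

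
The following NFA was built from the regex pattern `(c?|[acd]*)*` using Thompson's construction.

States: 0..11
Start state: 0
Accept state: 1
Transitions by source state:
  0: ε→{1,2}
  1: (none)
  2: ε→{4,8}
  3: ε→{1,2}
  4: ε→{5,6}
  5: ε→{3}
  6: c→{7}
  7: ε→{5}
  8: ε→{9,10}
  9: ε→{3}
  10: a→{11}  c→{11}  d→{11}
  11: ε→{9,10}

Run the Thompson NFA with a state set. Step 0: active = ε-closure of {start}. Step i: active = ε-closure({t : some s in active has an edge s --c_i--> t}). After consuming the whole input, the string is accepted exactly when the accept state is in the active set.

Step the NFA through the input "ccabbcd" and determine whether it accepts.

Answer: REJECT

Derivation:
start: ε-closure({0}) = {0,1,2,3,4,5,6,8,9,10}
'c' @ 1: {1,2,3,4,5,6,7,8,9,10,11}  (accept∈set)
'c' @ 2: {1,2,3,4,5,6,7,8,9,10,11}  (accept∈set)
'a' @ 3: {1,2,3,4,5,6,8,9,10,11}  (accept∈set)
'b' @ 4: {}  — dead — no transitions
rest 'bcd' ignored (set empty)
after full input: {}  (accept=1 not in)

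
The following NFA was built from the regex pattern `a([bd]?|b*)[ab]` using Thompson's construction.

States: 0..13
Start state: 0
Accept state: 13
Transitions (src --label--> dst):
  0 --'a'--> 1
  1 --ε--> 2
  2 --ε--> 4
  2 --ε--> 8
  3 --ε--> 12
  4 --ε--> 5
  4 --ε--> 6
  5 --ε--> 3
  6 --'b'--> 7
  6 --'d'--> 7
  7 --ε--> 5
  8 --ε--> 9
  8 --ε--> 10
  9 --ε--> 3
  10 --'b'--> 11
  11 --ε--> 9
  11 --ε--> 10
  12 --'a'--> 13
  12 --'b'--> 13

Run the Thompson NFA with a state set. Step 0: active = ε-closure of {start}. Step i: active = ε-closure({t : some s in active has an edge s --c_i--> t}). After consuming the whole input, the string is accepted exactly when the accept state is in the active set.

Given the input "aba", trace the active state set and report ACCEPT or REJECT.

Answer: ACCEPT

Steps:
start: ε-closure({0}) = {0}
'a' @ 1: {1,2,3,4,5,6,8,9,10,12}
'b' @ 2: {3,5,7,9,10,11,12,13}  [accepting]
'a' @ 3: {13}  [accepting]
after full input: {13}  (accept=13 in)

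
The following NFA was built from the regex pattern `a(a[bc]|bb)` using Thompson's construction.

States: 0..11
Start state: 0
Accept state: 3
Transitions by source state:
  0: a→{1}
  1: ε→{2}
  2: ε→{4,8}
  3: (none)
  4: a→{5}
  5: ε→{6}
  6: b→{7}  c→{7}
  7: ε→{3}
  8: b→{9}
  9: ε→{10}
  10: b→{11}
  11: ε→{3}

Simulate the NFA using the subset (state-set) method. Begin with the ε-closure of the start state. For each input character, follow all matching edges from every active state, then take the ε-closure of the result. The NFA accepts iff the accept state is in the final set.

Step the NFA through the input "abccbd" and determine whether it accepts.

S₀ = ε-closure({0}) = {0}
'a' @ 1: {1,2,4,8}
'b' @ 2: {9,10}
'c' @ 3: {}  — state set empty
rest 'cbd' ignored (set empty)
end set {} — state 3 not in

Answer: REJECT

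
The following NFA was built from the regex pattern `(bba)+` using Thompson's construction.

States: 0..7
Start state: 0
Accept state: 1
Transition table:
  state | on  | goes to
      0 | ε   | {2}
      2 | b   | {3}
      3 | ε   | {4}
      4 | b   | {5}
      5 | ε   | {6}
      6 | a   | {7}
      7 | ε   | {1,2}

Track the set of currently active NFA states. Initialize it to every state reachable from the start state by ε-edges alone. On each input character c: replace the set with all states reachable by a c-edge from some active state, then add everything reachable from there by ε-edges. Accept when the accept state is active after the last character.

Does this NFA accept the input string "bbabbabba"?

initial (ε-close {0}): {0,2}
'b' @ 1: {3,4}
'b' @ 2: {5,6}
'a' @ 3: {1,2,7}  (accept∈set)
'b' @ 4: {3,4}
'b' @ 5: {5,6}
'a' @ 6: {1,2,7}  (accept∈set)
'b' @ 7: {3,4}
'b' @ 8: {5,6}
'a' @ 9: {1,2,7}  (accept∈set)
end set {1,2,7} — state 1 in

Answer: ACCEPT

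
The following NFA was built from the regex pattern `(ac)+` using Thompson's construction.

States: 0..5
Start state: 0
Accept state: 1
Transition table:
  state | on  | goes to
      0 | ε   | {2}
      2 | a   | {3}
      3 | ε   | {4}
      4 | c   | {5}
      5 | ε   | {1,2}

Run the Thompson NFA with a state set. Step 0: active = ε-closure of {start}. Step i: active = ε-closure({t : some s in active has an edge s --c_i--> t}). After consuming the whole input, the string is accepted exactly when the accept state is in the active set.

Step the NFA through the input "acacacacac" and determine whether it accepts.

Answer: ACCEPT

Steps:
start: ε-closure({0}) = {0,2}
'a' @ 1: {3,4}
'c' @ 2: {1,2,5}  (accept∈set)
'a' @ 3: {3,4}
'c' @ 4: {1,2,5}  (accept∈set)
'a' @ 5: {3,4}
'c' @ 6: {1,2,5}  (accept∈set)
'a' @ 7: {3,4}
'c' @ 8: {1,2,5}  (accept∈set)
'a' @ 9: {3,4}
'c' @ 10: {1,2,5}  (accept∈set)
final: {1,2,5}; accept 1 in set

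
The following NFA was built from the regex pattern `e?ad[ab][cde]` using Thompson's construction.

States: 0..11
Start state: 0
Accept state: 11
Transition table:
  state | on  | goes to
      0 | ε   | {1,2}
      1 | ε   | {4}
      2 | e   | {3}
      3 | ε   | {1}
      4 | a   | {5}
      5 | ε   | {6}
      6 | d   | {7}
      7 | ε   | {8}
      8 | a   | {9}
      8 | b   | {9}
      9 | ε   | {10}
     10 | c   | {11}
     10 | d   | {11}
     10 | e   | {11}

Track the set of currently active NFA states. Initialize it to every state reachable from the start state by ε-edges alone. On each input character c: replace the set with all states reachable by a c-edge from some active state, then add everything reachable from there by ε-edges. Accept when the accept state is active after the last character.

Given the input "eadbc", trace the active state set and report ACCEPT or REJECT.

S₀ = ε-closure({0}) = {0,1,2,4}
'e' @ 1: {1,3,4}
'a' @ 2: {5,6}
'd' @ 3: {7,8}
'b' @ 4: {9,10}
'c' @ 5: {11}  [accepting]
final: {11}; accept 11 in set

Answer: ACCEPT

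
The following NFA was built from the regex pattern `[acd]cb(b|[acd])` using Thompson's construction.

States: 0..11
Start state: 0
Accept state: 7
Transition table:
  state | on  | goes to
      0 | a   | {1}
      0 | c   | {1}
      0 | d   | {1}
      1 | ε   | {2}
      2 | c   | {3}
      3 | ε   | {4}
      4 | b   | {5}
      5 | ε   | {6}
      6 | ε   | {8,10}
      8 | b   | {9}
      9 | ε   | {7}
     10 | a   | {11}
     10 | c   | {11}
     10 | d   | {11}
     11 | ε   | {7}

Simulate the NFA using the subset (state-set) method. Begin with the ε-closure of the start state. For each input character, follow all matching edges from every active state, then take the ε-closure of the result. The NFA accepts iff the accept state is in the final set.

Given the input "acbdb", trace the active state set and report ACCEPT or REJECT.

initial (ε-close {0}): {0}
'a' @ 1: {1,2}
'c' @ 2: {3,4}
'b' @ 3: {5,6,8,10}
'd' @ 4: {7,11}  (accept∈set)
'b' @ 5: {}  — no active states
after full input: {}  (accept=7 not in)

Answer: REJECT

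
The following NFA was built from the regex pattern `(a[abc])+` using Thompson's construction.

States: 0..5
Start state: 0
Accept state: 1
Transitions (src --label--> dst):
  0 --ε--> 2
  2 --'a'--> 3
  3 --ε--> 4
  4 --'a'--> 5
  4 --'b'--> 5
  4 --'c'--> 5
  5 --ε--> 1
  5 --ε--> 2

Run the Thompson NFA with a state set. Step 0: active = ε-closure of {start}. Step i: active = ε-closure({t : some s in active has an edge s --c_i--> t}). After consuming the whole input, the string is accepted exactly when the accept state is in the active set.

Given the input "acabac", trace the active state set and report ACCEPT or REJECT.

Answer: ACCEPT

Trace:
initial (ε-close {0}): {0,2}
'a' @ 1: {3,4}
'c' @ 2: {1,2,5}  (accept∈set)
'a' @ 3: {3,4}
'b' @ 4: {1,2,5}  (accept∈set)
'a' @ 5: {3,4}
'c' @ 6: {1,2,5}  (accept∈set)
after full input: {1,2,5}  (accept=1 in)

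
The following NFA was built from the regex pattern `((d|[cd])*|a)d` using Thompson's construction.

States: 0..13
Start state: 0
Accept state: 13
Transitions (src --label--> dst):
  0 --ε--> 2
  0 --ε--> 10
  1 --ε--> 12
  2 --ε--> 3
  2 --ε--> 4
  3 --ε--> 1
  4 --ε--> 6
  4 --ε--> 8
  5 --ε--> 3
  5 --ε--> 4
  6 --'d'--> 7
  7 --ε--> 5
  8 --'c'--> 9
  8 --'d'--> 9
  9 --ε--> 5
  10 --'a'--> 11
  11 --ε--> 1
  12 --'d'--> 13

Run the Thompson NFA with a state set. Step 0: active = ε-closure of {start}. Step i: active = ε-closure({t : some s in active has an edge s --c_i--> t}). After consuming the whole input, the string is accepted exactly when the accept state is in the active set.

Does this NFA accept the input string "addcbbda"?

Answer: REJECT

Steps:
start: ε-closure({0}) = {0,1,2,3,4,6,8,10,12}
'a' @ 1: {1,11,12}
'd' @ 2: {13}  (accept∈set)
'd' @ 3: {}  — no active states
rest 'cbbda' ignored (set empty)
final: {}; accept 13 not in set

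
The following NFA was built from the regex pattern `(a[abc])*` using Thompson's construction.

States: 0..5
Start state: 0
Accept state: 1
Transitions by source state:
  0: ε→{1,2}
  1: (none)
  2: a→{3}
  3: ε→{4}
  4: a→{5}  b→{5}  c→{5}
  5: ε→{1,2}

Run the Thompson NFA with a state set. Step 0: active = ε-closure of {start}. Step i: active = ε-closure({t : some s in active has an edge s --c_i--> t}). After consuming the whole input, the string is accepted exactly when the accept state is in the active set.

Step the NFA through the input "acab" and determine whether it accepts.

Answer: ACCEPT

Trace:
start: ε-closure({0}) = {0,1,2}
'a' @ 1: {3,4}
'c' @ 2: {1,2,5}  [accepting]
'a' @ 3: {3,4}
'b' @ 4: {1,2,5}  [accepting]
after full input: {1,2,5}  (accept=1 in)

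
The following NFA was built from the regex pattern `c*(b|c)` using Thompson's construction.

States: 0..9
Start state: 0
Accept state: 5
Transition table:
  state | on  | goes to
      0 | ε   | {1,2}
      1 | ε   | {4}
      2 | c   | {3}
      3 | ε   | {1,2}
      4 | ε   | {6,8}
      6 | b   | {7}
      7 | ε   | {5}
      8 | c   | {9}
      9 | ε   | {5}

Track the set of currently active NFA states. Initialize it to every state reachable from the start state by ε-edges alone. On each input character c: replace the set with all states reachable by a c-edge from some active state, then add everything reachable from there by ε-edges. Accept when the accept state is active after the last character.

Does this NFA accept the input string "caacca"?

S₀ = ε-closure({0}) = {0,1,2,4,6,8}
'c' @ 1: {1,2,3,4,5,6,8,9}  ✓accept
'a' @ 2: {}  — dead — no transitions
rest 'acca' ignored (set empty)
after full input: {}  (accept=5 not in)

Answer: REJECT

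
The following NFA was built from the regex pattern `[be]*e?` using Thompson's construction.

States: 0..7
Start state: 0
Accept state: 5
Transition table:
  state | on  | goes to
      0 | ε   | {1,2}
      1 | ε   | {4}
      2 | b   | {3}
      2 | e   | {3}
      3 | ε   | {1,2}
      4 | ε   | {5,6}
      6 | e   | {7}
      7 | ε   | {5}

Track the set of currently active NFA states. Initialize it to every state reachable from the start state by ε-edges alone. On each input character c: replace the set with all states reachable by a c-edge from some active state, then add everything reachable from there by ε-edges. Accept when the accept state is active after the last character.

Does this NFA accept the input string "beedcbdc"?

Answer: REJECT

Steps:
initial (ε-close {0}): {0,1,2,4,5,6}
'b' @ 1: {1,2,3,4,5,6}  ✓accept
'e' @ 2: {1,2,3,4,5,6,7}  ✓accept
'e' @ 3: {1,2,3,4,5,6,7}  ✓accept
'd' @ 4: {}  — state set empty
rest 'cbdc' ignored (set empty)
final: {}; accept 5 not in set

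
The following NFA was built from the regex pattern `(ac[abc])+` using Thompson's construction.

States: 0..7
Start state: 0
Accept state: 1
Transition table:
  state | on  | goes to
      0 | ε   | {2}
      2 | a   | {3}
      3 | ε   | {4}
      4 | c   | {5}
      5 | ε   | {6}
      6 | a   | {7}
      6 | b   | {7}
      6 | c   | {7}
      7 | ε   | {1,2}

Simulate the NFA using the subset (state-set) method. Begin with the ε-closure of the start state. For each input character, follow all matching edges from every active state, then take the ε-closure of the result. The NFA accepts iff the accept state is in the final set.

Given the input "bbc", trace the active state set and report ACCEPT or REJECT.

S₀ = ε-closure({0}) = {0,2}
'b' @ 1: {}  — no active states
rest 'bc' ignored (set empty)
after full input: {}  (accept=1 not in)

Answer: REJECT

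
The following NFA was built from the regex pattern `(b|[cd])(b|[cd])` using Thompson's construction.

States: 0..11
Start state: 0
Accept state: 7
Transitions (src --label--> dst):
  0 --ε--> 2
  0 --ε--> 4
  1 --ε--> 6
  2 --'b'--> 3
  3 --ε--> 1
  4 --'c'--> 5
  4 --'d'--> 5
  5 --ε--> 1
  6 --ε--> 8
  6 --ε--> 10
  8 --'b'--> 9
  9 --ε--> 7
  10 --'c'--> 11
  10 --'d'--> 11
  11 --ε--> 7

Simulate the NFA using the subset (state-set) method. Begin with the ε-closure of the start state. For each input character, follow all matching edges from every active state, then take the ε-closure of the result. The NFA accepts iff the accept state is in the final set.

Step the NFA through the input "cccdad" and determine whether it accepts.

S₀ = ε-closure({0}) = {0,2,4}
'c' @ 1: {1,5,6,8,10}
'c' @ 2: {7,11}  (accept∈set)
'c' @ 3: {}  — dead — no transitions
rest 'dad' ignored (set empty)
after full input: {}  (accept=7 not in)

Answer: REJECT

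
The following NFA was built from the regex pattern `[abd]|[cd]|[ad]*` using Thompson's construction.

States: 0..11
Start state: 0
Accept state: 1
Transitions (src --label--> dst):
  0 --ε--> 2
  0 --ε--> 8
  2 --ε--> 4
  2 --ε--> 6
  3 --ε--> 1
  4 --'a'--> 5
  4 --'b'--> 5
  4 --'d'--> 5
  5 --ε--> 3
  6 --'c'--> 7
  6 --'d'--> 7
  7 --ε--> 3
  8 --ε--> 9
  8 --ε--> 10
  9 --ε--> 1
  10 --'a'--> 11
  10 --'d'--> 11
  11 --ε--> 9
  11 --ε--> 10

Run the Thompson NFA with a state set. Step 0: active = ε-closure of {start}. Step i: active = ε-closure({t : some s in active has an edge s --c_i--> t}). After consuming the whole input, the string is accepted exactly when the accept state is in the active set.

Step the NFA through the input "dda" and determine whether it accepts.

Answer: ACCEPT

Steps:
initial (ε-close {0}): {0,1,2,4,6,8,9,10}
'd' @ 1: {1,3,5,7,9,10,11}  (accept∈set)
'd' @ 2: {1,9,10,11}  (accept∈set)
'a' @ 3: {1,9,10,11}  (accept∈set)
end set {1,9,10,11} — state 1 in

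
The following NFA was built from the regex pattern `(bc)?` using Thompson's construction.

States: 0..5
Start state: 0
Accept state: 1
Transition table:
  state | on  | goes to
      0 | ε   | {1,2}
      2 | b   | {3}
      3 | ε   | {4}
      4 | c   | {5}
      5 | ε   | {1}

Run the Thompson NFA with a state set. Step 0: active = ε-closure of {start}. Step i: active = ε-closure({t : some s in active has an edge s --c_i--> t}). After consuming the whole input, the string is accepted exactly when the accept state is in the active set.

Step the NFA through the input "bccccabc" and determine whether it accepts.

initial (ε-close {0}): {0,1,2}
'b' @ 1: {3,4}
'c' @ 2: {1,5}  (accept∈set)
'c' @ 3: {}  — no active states
rest 'ccabc' ignored (set empty)
final: {}; accept 1 not in set

Answer: REJECT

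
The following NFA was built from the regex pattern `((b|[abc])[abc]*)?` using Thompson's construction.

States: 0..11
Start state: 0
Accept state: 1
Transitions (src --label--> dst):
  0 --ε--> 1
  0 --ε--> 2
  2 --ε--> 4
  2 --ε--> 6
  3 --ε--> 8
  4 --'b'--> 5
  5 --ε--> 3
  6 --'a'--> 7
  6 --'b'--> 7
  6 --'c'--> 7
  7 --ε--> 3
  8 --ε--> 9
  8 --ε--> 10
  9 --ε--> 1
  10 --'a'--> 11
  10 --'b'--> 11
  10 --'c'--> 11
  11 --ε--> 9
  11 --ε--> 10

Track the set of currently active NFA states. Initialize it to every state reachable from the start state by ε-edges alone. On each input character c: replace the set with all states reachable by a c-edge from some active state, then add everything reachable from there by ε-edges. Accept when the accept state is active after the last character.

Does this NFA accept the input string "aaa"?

Answer: ACCEPT

Steps:
S₀ = ε-closure({0}) = {0,1,2,4,6}
'a' @ 1: {1,3,7,8,9,10}  ✓accept
'a' @ 2: {1,9,10,11}  ✓accept
'a' @ 3: {1,9,10,11}  ✓accept
final: {1,9,10,11}; accept 1 in set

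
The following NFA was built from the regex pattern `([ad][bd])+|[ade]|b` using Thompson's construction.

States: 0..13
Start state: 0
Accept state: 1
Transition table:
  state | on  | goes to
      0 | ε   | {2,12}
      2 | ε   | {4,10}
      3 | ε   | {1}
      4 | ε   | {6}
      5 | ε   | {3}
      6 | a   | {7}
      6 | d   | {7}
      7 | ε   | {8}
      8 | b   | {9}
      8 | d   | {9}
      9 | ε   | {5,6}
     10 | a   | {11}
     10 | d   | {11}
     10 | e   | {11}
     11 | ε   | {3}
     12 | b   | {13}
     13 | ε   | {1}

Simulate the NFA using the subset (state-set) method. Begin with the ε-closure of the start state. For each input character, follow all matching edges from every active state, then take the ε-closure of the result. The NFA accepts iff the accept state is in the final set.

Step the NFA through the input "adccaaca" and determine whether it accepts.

initial (ε-close {0}): {0,2,4,6,10,12}
'a' @ 1: {1,3,7,8,11}  (accept∈set)
'd' @ 2: {1,3,5,6,9}  (accept∈set)
'c' @ 3: {}  — dead — no transitions
rest 'caaca' ignored (set empty)
end set {} — state 1 not in

Answer: REJECT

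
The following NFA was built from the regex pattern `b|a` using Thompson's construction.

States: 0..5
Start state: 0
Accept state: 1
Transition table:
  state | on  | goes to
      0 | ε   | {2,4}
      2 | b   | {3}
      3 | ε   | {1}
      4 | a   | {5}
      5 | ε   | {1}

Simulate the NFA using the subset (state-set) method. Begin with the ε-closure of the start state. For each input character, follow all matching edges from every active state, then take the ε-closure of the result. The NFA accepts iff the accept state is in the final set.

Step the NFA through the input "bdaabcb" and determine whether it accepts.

S₀ = ε-closure({0}) = {0,2,4}
'b' @ 1: {1,3}  (accept∈set)
'd' @ 2: {}  — state set empty
rest 'aabcb' ignored (set empty)
after full input: {}  (accept=1 not in)

Answer: REJECT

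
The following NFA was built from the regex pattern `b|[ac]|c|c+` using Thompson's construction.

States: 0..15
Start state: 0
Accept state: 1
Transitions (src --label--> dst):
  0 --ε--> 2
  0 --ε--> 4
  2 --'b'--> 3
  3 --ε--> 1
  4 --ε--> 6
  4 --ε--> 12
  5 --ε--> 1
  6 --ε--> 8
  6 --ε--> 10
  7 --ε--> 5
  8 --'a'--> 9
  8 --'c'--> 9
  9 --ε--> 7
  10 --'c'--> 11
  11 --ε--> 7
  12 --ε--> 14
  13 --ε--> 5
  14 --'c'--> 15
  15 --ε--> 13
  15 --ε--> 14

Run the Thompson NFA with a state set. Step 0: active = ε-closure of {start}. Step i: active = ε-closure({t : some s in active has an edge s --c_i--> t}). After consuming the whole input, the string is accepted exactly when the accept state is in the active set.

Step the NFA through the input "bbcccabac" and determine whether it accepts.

S₀ = ε-closure({0}) = {0,2,4,6,8,10,12,14}
'b' @ 1: {1,3}  [accepting]
'b' @ 2: {}  — dead — no transitions
rest 'cccabac' ignored (set empty)
end set {} — state 1 not in

Answer: REJECT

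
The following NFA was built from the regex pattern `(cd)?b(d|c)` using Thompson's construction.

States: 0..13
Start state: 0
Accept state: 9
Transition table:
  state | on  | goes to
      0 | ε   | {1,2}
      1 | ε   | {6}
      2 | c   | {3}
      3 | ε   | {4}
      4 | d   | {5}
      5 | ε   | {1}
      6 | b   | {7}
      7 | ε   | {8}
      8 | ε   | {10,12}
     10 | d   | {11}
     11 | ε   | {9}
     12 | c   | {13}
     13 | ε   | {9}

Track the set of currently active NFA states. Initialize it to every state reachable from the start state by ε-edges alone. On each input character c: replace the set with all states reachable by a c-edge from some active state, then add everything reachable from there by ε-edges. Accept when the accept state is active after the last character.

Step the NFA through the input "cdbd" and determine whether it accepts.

S₀ = ε-closure({0}) = {0,1,2,6}
'c' @ 1: {3,4}
'd' @ 2: {1,5,6}
'b' @ 3: {7,8,10,12}
'd' @ 4: {9,11}  [accepting]
end set {9,11} — state 9 in

Answer: ACCEPT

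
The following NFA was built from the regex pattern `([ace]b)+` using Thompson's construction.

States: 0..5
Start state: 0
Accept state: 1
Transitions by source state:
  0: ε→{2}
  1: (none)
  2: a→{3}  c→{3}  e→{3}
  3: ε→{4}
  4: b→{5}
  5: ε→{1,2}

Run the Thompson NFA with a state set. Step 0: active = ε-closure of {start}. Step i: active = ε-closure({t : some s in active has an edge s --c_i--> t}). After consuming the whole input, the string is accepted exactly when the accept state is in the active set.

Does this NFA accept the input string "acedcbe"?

Answer: REJECT

Steps:
start: ε-closure({0}) = {0,2}
'a' @ 1: {3,4}
'c' @ 2: {}  — no active states
rest 'edcbe' ignored (set empty)
end set {} — state 1 not in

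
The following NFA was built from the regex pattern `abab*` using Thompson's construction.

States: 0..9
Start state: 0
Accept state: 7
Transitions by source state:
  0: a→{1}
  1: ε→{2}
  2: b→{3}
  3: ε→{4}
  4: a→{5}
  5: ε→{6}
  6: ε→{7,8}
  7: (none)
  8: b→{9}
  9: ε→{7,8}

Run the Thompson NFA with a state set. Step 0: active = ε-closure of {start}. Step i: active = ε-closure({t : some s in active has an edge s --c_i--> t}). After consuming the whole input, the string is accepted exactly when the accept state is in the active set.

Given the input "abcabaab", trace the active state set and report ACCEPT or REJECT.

Answer: REJECT

Derivation:
start: ε-closure({0}) = {0}
'a' @ 1: {1,2}
'b' @ 2: {3,4}
'c' @ 3: {}  — dead — no transitions
rest 'abaab' ignored (set empty)
final: {}; accept 7 not in set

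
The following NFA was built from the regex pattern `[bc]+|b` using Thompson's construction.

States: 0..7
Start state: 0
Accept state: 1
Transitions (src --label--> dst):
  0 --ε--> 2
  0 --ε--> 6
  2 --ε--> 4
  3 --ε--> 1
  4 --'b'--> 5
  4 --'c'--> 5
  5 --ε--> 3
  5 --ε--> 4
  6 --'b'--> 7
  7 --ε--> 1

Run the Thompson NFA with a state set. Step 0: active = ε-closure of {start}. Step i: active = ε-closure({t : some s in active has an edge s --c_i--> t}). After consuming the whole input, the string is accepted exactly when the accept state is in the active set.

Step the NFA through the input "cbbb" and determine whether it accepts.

initial (ε-close {0}): {0,2,4,6}
'c' @ 1: {1,3,4,5}  [accepting]
'b' @ 2: {1,3,4,5}  [accepting]
'b' @ 3: {1,3,4,5}  [accepting]
'b' @ 4: {1,3,4,5}  [accepting]
final: {1,3,4,5}; accept 1 in set

Answer: ACCEPT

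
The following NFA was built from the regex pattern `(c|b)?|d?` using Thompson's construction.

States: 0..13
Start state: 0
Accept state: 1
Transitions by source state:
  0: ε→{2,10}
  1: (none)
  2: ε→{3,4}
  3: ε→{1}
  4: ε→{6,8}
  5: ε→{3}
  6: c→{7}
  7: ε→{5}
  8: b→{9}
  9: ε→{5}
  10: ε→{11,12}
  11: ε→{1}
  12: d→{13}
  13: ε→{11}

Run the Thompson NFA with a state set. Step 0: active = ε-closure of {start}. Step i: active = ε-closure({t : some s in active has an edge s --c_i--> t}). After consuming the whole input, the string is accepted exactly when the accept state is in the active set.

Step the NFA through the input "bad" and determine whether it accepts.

S₀ = ε-closure({0}) = {0,1,2,3,4,6,8,10,11,12}
'b' @ 1: {1,3,5,9}  ✓accept
'a' @ 2: {}  — state set empty
rest 'd' ignored (set empty)
end set {} — state 1 not in

Answer: REJECT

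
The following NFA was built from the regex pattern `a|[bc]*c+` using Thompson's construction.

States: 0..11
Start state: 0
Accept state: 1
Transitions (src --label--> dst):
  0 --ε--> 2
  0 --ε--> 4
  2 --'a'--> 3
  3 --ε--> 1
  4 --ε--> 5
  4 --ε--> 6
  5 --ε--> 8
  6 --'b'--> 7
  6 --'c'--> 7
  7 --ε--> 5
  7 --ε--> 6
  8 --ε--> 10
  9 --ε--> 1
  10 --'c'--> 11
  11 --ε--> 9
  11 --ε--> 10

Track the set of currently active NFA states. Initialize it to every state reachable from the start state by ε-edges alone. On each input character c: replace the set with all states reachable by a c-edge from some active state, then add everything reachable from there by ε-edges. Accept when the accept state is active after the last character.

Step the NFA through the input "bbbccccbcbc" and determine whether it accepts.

Answer: ACCEPT

Derivation:
start: ε-closure({0}) = {0,2,4,5,6,8,10}
'b' @ 1: {5,6,7,8,10}
'b' @ 2: {5,6,7,8,10}
'b' @ 3: {5,6,7,8,10}
'c' @ 4: {1,5,6,7,8,9,10,11}  ✓accept
'c' @ 5: {1,5,6,7,8,9,10,11}  ✓accept
'c' @ 6: {1,5,6,7,8,9,10,11}  ✓accept
'c' @ 7: {1,5,6,7,8,9,10,11}  ✓accept
'b' @ 8: {5,6,7,8,10}
'c' @ 9: {1,5,6,7,8,9,10,11}  ✓accept
'b' @ 10: {5,6,7,8,10}
'c' @ 11: {1,5,6,7,8,9,10,11}  ✓accept
end set {1,5,6,7,8,9,10,11} — state 1 in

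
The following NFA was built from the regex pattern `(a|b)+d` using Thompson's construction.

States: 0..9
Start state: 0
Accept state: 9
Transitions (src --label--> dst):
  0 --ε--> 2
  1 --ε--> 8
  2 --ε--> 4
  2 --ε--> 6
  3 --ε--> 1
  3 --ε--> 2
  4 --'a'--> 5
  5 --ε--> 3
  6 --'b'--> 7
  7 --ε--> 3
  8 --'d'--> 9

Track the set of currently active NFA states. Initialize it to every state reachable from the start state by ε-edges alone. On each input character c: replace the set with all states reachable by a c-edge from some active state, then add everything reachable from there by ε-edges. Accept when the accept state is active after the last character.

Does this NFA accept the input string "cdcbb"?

Answer: REJECT

Trace:
start: ε-closure({0}) = {0,2,4,6}
'c' @ 1: {}  — state set empty
rest 'dcbb' ignored (set empty)
after full input: {}  (accept=9 not in)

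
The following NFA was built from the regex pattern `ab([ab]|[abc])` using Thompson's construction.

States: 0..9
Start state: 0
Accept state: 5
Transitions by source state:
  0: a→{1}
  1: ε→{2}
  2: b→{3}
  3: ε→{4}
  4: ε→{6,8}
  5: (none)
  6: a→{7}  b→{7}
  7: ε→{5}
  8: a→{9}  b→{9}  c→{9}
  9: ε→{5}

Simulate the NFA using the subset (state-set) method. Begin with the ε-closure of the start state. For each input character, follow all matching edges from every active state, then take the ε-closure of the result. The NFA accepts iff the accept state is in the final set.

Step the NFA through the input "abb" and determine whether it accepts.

Answer: ACCEPT

Trace:
S₀ = ε-closure({0}) = {0}
'a' @ 1: {1,2}
'b' @ 2: {3,4,6,8}
'b' @ 3: {5,7,9}  [accepting]
after full input: {5,7,9}  (accept=5 in)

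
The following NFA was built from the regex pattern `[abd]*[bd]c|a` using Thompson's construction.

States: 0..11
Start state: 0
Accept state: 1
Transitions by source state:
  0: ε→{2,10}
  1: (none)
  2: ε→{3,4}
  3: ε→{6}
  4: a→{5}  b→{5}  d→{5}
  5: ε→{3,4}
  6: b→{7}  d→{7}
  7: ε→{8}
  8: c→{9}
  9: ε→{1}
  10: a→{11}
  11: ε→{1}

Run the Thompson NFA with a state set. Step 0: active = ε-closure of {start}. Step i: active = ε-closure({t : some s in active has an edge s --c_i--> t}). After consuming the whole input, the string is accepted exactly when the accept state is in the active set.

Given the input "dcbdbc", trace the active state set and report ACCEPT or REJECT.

initial (ε-close {0}): {0,2,3,4,6,10}
'd' @ 1: {3,4,5,6,7,8}
'c' @ 2: {1,9}  (accept∈set)
'b' @ 3: {}  — no active states
rest 'dbc' ignored (set empty)
end set {} — state 1 not in

Answer: REJECT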